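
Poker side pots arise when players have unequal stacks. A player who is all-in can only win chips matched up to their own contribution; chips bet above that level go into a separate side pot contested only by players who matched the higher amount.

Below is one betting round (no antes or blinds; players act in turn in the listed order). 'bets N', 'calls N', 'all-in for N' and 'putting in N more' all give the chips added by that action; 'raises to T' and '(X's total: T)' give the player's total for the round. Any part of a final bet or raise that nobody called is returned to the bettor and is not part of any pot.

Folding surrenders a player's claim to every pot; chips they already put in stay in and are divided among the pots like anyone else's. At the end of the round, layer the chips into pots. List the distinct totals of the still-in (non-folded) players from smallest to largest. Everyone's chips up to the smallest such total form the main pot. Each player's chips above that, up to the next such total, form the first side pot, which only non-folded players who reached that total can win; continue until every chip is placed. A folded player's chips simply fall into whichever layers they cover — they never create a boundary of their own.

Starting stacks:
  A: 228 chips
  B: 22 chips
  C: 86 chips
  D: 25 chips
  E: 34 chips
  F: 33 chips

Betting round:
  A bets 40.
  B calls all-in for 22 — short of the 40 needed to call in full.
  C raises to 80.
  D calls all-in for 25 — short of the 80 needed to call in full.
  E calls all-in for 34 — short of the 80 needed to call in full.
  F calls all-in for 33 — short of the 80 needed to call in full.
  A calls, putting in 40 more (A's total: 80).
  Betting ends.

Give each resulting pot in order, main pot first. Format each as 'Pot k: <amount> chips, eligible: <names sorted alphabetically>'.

Contributions: A=80, B=22, C=80, D=25, E=34, F=33
Pot levels (distinct totals of non-folded players): 22, 25, 33, 34, 80
Layer 1-22: 22 each from A, B, C, D, E, F = 22*6 = 132 chips; eligible A, B, C, D, E, F
Layer 23-25: 3 each from A, C, D, E, F = 3*5 = 15 chips; eligible A, C, D, E, F
Layer 26-33: 8 each from A, C, E, F = 8*4 = 32 chips; eligible A, C, E, F
Layer 34-34: 1 each from A, C, E = 1*3 = 3 chips; eligible A, C, E
Layer 35-80: 46 each from A, C = 46*2 = 92 chips; eligible A, C

Pot 1: 132 chips, eligible: A, B, C, D, E, F
Pot 2: 15 chips, eligible: A, C, D, E, F
Pot 3: 32 chips, eligible: A, C, E, F
Pot 4: 3 chips, eligible: A, C, E
Pot 5: 92 chips, eligible: A, C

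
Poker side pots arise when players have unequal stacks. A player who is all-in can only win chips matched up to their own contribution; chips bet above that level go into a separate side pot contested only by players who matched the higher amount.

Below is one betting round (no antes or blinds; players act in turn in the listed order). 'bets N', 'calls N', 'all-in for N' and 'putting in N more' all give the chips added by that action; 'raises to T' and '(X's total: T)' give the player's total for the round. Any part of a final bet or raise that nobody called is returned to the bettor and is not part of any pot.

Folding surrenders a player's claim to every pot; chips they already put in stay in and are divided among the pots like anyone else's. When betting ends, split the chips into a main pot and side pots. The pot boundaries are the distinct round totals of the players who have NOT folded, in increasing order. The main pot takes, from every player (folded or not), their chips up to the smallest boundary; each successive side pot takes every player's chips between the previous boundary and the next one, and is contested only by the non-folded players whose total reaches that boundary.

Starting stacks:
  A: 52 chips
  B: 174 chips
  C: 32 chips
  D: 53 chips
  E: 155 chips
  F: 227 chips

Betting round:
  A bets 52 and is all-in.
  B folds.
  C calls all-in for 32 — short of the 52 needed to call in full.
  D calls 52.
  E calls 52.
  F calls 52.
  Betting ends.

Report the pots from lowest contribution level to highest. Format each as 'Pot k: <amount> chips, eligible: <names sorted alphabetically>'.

Contributions: A=52, C=32, D=52, E=52, F=52
Folded: B
Pot levels (distinct totals of non-folded players): 32, 52
Layer 1-32: 32 each from A, C, D, E, F = 32*5 = 160 chips; eligible A, C, D, E, F
Layer 33-52: 20 each from A, D, E, F = 20*4 = 80 chips; eligible A, D, E, F

Pot 1: 160 chips, eligible: A, C, D, E, F
Pot 2: 80 chips, eligible: A, D, E, F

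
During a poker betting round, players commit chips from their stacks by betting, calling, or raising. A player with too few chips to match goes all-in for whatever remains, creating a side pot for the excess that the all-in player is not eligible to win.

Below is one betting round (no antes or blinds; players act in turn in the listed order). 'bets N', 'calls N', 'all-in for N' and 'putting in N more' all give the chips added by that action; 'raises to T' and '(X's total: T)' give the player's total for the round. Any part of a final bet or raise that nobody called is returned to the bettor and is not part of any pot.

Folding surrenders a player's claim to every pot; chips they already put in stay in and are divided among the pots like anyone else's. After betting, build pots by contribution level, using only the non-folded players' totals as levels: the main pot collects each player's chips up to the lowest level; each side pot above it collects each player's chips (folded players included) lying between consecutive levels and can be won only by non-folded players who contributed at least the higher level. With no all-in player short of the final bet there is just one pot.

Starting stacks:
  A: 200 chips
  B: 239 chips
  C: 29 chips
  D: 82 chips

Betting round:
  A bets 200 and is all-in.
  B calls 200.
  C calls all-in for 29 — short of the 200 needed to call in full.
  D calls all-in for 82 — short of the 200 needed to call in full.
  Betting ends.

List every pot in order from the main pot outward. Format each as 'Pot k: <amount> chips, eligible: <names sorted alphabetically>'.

Contributions: A=200, B=200, C=29, D=82
Pot levels (distinct totals of non-folded players): 29, 82, 200
Layer 1-29: 29 each from A, B, C, D = 29*4 = 116 chips; eligible A, B, C, D
Layer 30-82: 53 each from A, B, D = 53*3 = 159 chips; eligible A, B, D
Layer 83-200: 118 each from A, B = 118*2 = 236 chips; eligible A, B

Pot 1: 116 chips, eligible: A, B, C, D
Pot 2: 159 chips, eligible: A, B, D
Pot 3: 236 chips, eligible: A, B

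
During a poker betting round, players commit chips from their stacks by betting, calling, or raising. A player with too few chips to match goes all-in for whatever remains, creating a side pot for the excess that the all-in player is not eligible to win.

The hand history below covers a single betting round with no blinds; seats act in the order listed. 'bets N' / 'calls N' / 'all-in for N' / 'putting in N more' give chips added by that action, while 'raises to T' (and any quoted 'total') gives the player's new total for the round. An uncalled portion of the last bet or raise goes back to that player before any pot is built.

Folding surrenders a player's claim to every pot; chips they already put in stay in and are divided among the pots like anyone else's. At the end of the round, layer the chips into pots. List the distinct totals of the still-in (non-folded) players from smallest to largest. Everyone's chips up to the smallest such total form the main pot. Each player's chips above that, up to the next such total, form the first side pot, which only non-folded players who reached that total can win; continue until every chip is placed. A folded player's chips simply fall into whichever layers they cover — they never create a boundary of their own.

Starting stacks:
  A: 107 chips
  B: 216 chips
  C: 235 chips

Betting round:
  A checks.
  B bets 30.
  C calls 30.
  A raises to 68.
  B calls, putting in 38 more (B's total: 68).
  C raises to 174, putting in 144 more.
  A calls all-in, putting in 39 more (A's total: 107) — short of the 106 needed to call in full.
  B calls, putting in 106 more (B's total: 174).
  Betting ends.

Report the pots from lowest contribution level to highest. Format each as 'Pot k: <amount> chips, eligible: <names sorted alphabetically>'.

Contributions: A=107, B=174, C=174
Pot levels (distinct totals of non-folded players): 107, 174
Layer 1-107: 107 each from A, B, C = 107*3 = 321 chips; eligible A, B, C
Layer 108-174: 67 each from B, C = 67*2 = 134 chips; eligible B, C

Pot 1: 321 chips, eligible: A, B, C
Pot 2: 134 chips, eligible: B, C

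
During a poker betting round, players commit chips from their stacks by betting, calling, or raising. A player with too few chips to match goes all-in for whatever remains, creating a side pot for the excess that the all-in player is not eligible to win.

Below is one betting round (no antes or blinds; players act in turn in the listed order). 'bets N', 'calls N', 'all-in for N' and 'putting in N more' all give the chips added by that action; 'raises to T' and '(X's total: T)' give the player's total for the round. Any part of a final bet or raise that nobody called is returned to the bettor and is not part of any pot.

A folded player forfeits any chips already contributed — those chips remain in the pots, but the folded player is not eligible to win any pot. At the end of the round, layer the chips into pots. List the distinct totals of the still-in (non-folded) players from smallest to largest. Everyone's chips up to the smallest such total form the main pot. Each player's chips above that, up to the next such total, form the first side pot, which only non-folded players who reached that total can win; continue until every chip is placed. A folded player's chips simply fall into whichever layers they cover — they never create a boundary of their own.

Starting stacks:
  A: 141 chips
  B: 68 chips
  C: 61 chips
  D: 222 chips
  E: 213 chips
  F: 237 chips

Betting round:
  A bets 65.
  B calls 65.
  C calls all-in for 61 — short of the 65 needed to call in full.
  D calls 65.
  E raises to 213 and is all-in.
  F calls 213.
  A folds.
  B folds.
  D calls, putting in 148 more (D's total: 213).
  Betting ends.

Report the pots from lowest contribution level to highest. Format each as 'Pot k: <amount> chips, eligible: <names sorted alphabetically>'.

Contributions: A=65, B=65, C=61, D=213, E=213, F=213
Folded: A, B
Pot levels (distinct totals of non-folded players): 61, 213
Layer 1-61: 61 each from A, B, C, D, E, F = 61*6 = 366 chips; eligible C, D, E, F
Layer 62-213: A 4 + B 4 + D 152 + E 152 + F 152 = 464 chips; eligible D, E, F

Pot 1: 366 chips, eligible: C, D, E, F
Pot 2: 464 chips, eligible: D, E, F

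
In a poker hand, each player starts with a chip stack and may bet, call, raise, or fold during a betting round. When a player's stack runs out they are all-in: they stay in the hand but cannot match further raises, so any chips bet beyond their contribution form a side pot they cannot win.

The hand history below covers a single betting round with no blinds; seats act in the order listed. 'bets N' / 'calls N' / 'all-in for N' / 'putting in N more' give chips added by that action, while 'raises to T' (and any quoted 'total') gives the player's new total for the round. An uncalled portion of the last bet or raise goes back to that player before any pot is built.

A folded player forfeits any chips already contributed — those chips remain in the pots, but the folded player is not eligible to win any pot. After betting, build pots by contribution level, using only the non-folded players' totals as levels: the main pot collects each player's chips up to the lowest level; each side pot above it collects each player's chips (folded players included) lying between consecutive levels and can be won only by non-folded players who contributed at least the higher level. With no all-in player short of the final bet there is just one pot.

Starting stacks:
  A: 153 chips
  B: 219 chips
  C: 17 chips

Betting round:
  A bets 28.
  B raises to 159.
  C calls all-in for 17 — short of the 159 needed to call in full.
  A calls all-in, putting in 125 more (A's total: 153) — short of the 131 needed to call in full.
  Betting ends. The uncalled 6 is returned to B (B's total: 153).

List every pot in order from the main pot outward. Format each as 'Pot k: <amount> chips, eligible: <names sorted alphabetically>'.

Contributions (after 6 returned to B): A=153, B=153, C=17
Pot levels (distinct totals of non-folded players): 17, 153
Layer 1-17: 17 each from A, B, C = 17*3 = 51 chips; eligible A, B, C
Layer 18-153: 136 each from A, B = 136*2 = 272 chips; eligible A, B

Pot 1: 51 chips, eligible: A, B, C
Pot 2: 272 chips, eligible: A, B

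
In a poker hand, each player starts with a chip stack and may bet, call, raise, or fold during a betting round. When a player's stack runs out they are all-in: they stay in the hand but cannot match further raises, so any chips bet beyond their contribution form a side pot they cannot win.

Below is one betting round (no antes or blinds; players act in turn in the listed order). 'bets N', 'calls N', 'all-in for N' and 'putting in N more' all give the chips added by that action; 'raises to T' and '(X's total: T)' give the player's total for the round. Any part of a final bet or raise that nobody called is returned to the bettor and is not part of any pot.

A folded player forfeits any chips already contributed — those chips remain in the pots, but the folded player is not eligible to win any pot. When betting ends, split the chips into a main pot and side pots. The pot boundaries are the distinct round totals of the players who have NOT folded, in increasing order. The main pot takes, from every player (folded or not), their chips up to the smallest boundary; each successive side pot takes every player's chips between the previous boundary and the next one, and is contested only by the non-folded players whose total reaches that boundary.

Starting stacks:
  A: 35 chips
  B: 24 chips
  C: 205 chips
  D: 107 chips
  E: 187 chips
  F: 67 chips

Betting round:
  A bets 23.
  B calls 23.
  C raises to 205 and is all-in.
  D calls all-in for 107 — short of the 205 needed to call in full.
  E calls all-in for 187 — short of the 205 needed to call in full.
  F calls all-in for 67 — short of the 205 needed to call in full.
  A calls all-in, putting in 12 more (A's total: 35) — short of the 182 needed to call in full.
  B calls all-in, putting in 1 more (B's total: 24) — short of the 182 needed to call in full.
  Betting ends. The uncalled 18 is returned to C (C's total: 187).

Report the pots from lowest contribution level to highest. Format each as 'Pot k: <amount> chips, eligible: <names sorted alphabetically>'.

Pot 1: 144 chips, eligible: A, B, C, D, E, F
Pot 2: 55 chips, eligible: A, C, D, E, F
Pot 3: 128 chips, eligible: C, D, E, F
Pot 4: 120 chips, eligible: C, D, E
Pot 5: 160 chips, eligible: C, E

Derivation:
Contributions (after 18 returned to C): A=35, B=24, C=187, D=107, E=187, F=67
Pot levels (distinct totals of non-folded players): 24, 35, 67, 107, 187
Layer 1-24: 24 each from A, B, C, D, E, F = 24*6 = 144 chips; eligible A, B, C, D, E, F
Layer 25-35: 11 each from A, C, D, E, F = 11*5 = 55 chips; eligible A, C, D, E, F
Layer 36-67: 32 each from C, D, E, F = 32*4 = 128 chips; eligible C, D, E, F
Layer 68-107: 40 each from C, D, E = 40*3 = 120 chips; eligible C, D, E
Layer 108-187: 80 each from C, E = 80*2 = 160 chips; eligible C, E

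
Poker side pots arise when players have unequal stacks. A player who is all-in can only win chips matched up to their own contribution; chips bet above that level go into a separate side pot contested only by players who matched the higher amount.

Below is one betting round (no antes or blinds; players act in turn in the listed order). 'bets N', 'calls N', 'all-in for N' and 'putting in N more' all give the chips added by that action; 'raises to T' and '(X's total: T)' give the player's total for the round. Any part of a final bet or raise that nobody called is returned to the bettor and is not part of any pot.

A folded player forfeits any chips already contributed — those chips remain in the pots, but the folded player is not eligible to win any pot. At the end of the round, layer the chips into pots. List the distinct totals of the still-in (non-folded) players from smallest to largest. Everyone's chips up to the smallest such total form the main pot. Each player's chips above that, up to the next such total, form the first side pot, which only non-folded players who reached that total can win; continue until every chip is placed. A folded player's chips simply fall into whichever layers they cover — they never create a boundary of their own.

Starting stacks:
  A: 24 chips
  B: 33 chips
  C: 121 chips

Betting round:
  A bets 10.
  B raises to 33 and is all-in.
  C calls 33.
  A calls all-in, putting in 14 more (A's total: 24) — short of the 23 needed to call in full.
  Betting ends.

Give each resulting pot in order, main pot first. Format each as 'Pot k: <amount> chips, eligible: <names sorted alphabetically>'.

Pot 1: 72 chips, eligible: A, B, C
Pot 2: 18 chips, eligible: B, C

Derivation:
Contributions: A=24, B=33, C=33
Pot levels (distinct totals of non-folded players): 24, 33
Layer 1-24: 24 each from A, B, C = 24*3 = 72 chips; eligible A, B, C
Layer 25-33: 9 each from B, C = 9*2 = 18 chips; eligible B, C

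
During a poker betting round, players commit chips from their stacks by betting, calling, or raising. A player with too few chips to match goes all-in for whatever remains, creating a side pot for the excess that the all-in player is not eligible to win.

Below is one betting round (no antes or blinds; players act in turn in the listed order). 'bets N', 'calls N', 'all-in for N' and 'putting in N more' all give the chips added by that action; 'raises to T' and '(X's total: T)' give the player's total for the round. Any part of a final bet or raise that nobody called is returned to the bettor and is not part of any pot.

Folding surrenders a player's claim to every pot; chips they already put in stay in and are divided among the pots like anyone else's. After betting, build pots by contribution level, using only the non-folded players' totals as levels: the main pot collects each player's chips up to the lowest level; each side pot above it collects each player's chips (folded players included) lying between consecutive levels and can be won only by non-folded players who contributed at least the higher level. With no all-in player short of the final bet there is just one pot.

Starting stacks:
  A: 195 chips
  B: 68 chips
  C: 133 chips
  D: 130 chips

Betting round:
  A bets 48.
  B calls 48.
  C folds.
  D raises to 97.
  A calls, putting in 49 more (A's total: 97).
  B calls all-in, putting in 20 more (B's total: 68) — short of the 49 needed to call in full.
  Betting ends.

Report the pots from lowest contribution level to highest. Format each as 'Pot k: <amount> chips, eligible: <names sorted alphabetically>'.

Contributions: A=97, B=68, D=97
Folded: C
Pot levels (distinct totals of non-folded players): 68, 97
Layer 1-68: 68 each from A, B, D = 68*3 = 204 chips; eligible A, B, D
Layer 69-97: 29 each from A, D = 29*2 = 58 chips; eligible A, D

Pot 1: 204 chips, eligible: A, B, D
Pot 2: 58 chips, eligible: A, D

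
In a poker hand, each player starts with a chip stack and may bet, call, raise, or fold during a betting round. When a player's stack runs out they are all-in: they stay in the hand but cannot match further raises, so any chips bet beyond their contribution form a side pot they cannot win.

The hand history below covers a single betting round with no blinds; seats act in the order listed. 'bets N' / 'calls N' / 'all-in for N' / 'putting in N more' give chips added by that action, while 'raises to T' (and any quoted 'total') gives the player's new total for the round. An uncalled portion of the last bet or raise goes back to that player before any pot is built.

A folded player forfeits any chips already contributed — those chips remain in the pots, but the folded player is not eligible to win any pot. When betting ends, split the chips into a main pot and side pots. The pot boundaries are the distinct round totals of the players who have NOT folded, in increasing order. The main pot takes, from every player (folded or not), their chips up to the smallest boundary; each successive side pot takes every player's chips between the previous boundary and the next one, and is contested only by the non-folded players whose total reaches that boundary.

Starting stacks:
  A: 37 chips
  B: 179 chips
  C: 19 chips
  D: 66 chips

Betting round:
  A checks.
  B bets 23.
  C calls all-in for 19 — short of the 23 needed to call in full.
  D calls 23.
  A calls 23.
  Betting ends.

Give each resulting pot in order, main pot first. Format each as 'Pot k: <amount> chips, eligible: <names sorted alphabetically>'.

Contributions: A=23, B=23, C=19, D=23
Pot levels (distinct totals of non-folded players): 19, 23
Layer 1-19: 19 each from A, B, C, D = 19*4 = 76 chips; eligible A, B, C, D
Layer 20-23: 4 each from A, B, D = 4*3 = 12 chips; eligible A, B, D

Pot 1: 76 chips, eligible: A, B, C, D
Pot 2: 12 chips, eligible: A, B, D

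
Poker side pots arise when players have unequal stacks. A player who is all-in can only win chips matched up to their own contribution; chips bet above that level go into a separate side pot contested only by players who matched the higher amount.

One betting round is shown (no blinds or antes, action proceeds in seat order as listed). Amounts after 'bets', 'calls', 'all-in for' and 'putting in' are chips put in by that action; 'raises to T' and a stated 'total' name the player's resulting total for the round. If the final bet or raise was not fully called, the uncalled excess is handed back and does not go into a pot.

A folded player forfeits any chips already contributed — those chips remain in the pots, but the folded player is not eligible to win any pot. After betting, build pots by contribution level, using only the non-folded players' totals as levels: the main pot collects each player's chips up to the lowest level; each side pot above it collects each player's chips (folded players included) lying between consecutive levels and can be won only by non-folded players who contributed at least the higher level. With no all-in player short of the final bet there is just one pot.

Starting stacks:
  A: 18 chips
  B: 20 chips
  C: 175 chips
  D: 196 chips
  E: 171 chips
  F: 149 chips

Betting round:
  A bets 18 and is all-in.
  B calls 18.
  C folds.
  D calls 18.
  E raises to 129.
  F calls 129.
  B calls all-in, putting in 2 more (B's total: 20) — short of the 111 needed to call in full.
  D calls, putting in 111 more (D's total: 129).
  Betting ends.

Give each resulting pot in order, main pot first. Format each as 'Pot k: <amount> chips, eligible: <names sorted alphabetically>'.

Contributions: A=18, B=20, D=129, E=129, F=129
Folded: C
Pot levels (distinct totals of non-folded players): 18, 20, 129
Layer 1-18: 18 each from A, B, D, E, F = 18*5 = 90 chips; eligible A, B, D, E, F
Layer 19-20: 2 each from B, D, E, F = 2*4 = 8 chips; eligible B, D, E, F
Layer 21-129: 109 each from D, E, F = 109*3 = 327 chips; eligible D, E, F

Pot 1: 90 chips, eligible: A, B, D, E, F
Pot 2: 8 chips, eligible: B, D, E, F
Pot 3: 327 chips, eligible: D, E, F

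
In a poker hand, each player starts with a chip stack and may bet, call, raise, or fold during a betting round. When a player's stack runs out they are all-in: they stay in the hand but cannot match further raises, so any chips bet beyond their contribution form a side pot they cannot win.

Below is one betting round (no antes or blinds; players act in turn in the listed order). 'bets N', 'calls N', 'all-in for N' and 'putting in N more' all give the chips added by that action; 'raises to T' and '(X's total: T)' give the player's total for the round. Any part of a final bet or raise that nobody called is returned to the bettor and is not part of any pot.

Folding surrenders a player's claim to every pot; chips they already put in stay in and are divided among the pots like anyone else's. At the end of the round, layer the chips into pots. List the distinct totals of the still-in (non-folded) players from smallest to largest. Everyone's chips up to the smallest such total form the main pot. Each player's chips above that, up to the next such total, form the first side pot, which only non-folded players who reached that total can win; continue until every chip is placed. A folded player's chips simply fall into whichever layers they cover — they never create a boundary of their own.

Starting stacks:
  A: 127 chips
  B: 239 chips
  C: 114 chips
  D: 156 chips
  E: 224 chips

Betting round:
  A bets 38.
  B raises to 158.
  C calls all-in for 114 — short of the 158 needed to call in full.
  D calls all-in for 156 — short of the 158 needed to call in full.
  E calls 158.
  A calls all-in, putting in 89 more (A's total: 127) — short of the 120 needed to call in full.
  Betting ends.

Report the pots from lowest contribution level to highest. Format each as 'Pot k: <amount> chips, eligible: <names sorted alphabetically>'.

Pot 1: 570 chips, eligible: A, B, C, D, E
Pot 2: 52 chips, eligible: A, B, D, E
Pot 3: 87 chips, eligible: B, D, E
Pot 4: 4 chips, eligible: B, E

Derivation:
Contributions: A=127, B=158, C=114, D=156, E=158
Pot levels (distinct totals of non-folded players): 114, 127, 156, 158
Layer 1-114: 114 each from A, B, C, D, E = 114*5 = 570 chips; eligible A, B, C, D, E
Layer 115-127: 13 each from A, B, D, E = 13*4 = 52 chips; eligible A, B, D, E
Layer 128-156: 29 each from B, D, E = 29*3 = 87 chips; eligible B, D, E
Layer 157-158: 2 each from B, E = 2*2 = 4 chips; eligible B, E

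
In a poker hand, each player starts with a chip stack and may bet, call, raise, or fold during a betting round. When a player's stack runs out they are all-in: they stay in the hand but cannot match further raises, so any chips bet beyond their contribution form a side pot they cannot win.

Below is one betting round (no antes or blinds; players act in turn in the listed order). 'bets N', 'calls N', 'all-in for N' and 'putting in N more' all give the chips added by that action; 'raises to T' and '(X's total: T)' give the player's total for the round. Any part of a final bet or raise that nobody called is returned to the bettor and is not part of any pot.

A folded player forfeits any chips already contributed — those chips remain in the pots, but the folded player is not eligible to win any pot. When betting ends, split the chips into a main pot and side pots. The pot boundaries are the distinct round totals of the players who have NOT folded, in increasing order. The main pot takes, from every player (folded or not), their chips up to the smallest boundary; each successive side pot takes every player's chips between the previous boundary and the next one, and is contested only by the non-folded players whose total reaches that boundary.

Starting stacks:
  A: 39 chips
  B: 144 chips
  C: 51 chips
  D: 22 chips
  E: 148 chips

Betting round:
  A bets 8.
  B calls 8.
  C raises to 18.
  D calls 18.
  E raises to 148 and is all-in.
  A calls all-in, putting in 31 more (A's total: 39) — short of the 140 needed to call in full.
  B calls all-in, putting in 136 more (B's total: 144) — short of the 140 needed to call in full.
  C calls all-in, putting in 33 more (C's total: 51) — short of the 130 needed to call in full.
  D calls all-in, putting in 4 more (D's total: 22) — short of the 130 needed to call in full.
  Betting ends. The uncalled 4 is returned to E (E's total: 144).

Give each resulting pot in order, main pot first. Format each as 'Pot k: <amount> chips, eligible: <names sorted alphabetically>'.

Contributions (after 4 returned to E): A=39, B=144, C=51, D=22, E=144
Pot levels (distinct totals of non-folded players): 22, 39, 51, 144
Layer 1-22: 22 each from A, B, C, D, E = 22*5 = 110 chips; eligible A, B, C, D, E
Layer 23-39: 17 each from A, B, C, E = 17*4 = 68 chips; eligible A, B, C, E
Layer 40-51: 12 each from B, C, E = 12*3 = 36 chips; eligible B, C, E
Layer 52-144: 93 each from B, E = 93*2 = 186 chips; eligible B, E

Pot 1: 110 chips, eligible: A, B, C, D, E
Pot 2: 68 chips, eligible: A, B, C, E
Pot 3: 36 chips, eligible: B, C, E
Pot 4: 186 chips, eligible: B, E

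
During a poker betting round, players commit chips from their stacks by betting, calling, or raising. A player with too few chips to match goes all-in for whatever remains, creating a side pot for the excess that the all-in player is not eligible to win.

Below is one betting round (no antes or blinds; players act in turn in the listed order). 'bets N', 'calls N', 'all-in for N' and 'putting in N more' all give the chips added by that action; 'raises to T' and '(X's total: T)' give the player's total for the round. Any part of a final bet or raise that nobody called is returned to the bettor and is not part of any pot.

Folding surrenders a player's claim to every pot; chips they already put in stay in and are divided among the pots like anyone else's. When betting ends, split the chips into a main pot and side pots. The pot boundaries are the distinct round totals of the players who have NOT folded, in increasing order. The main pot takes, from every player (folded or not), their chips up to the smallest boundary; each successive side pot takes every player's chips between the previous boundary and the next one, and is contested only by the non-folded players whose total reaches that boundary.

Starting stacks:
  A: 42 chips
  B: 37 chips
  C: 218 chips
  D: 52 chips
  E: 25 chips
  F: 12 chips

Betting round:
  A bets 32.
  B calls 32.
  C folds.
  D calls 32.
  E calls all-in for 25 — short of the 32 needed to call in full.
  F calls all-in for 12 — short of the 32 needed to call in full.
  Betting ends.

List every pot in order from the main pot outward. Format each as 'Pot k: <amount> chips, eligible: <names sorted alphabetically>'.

Pot 1: 60 chips, eligible: A, B, D, E, F
Pot 2: 52 chips, eligible: A, B, D, E
Pot 3: 21 chips, eligible: A, B, D

Derivation:
Contributions: A=32, B=32, D=32, E=25, F=12
Folded: C
Pot levels (distinct totals of non-folded players): 12, 25, 32
Layer 1-12: 12 each from A, B, D, E, F = 12*5 = 60 chips; eligible A, B, D, E, F
Layer 13-25: 13 each from A, B, D, E = 13*4 = 52 chips; eligible A, B, D, E
Layer 26-32: 7 each from A, B, D = 7*3 = 21 chips; eligible A, B, D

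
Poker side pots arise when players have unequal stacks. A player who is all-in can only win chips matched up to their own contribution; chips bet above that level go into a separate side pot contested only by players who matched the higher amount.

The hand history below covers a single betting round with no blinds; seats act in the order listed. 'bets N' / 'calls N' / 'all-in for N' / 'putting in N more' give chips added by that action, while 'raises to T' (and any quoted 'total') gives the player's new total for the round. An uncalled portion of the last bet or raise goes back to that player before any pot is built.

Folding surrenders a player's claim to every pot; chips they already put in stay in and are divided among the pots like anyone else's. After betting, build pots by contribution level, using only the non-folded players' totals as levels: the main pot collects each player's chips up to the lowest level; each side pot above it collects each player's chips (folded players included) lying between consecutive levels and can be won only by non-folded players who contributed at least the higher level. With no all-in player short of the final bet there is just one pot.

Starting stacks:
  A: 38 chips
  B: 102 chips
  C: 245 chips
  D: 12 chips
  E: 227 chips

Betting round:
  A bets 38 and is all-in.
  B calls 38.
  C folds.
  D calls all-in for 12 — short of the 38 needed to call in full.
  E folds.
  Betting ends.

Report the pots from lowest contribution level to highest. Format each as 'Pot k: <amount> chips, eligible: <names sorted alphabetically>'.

Pot 1: 36 chips, eligible: A, B, D
Pot 2: 52 chips, eligible: A, B

Derivation:
Contributions: A=38, B=38, D=12
Folded: C, E
Pot levels (distinct totals of non-folded players): 12, 38
Layer 1-12: 12 each from A, B, D = 12*3 = 36 chips; eligible A, B, D
Layer 13-38: 26 each from A, B = 26*2 = 52 chips; eligible A, B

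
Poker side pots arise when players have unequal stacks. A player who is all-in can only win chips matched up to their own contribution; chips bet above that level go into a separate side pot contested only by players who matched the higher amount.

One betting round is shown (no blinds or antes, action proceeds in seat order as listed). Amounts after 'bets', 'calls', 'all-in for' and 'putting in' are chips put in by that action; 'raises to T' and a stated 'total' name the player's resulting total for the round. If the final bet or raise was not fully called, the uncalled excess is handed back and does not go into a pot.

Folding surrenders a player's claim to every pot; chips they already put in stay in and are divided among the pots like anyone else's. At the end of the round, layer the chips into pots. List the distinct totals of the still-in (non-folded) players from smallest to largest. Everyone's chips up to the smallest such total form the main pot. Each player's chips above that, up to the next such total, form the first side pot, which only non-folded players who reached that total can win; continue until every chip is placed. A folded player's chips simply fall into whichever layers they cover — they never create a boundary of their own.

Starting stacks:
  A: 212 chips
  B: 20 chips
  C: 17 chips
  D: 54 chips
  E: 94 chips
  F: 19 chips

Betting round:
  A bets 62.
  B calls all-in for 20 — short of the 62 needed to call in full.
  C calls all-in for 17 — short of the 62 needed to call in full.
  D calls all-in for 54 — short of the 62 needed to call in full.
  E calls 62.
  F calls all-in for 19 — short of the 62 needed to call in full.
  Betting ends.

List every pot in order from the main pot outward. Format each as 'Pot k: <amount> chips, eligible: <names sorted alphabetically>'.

Contributions: A=62, B=20, C=17, D=54, E=62, F=19
Pot levels (distinct totals of non-folded players): 17, 19, 20, 54, 62
Layer 1-17: 17 each from A, B, C, D, E, F = 17*6 = 102 chips; eligible A, B, C, D, E, F
Layer 18-19: 2 each from A, B, D, E, F = 2*5 = 10 chips; eligible A, B, D, E, F
Layer 20-20: 1 each from A, B, D, E = 1*4 = 4 chips; eligible A, B, D, E
Layer 21-54: 34 each from A, D, E = 34*3 = 102 chips; eligible A, D, E
Layer 55-62: 8 each from A, E = 8*2 = 16 chips; eligible A, E

Pot 1: 102 chips, eligible: A, B, C, D, E, F
Pot 2: 10 chips, eligible: A, B, D, E, F
Pot 3: 4 chips, eligible: A, B, D, E
Pot 4: 102 chips, eligible: A, D, E
Pot 5: 16 chips, eligible: A, E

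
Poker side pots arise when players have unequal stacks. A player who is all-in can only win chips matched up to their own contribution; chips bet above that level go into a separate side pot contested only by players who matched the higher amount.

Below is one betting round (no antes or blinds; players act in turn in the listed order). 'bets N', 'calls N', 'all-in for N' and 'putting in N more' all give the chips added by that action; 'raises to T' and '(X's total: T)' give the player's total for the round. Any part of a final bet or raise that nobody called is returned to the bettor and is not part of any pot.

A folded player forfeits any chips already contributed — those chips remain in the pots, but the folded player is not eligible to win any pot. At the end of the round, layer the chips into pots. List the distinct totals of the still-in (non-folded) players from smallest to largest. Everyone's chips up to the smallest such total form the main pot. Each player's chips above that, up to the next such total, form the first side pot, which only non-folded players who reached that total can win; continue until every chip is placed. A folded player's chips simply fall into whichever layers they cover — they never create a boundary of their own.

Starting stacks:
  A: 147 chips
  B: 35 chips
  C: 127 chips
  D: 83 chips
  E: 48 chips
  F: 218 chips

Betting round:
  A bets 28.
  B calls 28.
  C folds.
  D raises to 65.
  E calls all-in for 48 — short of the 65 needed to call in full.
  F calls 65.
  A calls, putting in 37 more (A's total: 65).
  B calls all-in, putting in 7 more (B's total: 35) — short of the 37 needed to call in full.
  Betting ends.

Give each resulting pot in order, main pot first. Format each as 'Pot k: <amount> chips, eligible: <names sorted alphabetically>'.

Pot 1: 175 chips, eligible: A, B, D, E, F
Pot 2: 52 chips, eligible: A, D, E, F
Pot 3: 51 chips, eligible: A, D, F

Derivation:
Contributions: A=65, B=35, D=65, E=48, F=65
Folded: C
Pot levels (distinct totals of non-folded players): 35, 48, 65
Layer 1-35: 35 each from A, B, D, E, F = 35*5 = 175 chips; eligible A, B, D, E, F
Layer 36-48: 13 each from A, D, E, F = 13*4 = 52 chips; eligible A, D, E, F
Layer 49-65: 17 each from A, D, F = 17*3 = 51 chips; eligible A, D, F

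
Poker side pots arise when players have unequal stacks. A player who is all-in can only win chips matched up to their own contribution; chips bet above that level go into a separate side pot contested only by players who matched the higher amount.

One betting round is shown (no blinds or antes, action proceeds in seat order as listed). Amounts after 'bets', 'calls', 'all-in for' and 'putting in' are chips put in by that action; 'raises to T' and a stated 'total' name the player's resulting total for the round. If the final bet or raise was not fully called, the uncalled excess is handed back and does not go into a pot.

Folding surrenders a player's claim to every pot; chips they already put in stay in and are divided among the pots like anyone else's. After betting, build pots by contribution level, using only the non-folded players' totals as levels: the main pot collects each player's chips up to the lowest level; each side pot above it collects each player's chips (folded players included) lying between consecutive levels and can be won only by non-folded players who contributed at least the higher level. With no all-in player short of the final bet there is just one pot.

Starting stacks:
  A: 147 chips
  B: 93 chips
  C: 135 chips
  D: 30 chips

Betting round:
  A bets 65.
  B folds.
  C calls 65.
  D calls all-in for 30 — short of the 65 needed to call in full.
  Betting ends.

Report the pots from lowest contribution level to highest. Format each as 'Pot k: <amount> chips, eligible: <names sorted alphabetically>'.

Pot 1: 90 chips, eligible: A, C, D
Pot 2: 70 chips, eligible: A, C

Derivation:
Contributions: A=65, C=65, D=30
Folded: B
Pot levels (distinct totals of non-folded players): 30, 65
Layer 1-30: 30 each from A, C, D = 30*3 = 90 chips; eligible A, C, D
Layer 31-65: 35 each from A, C = 35*2 = 70 chips; eligible A, C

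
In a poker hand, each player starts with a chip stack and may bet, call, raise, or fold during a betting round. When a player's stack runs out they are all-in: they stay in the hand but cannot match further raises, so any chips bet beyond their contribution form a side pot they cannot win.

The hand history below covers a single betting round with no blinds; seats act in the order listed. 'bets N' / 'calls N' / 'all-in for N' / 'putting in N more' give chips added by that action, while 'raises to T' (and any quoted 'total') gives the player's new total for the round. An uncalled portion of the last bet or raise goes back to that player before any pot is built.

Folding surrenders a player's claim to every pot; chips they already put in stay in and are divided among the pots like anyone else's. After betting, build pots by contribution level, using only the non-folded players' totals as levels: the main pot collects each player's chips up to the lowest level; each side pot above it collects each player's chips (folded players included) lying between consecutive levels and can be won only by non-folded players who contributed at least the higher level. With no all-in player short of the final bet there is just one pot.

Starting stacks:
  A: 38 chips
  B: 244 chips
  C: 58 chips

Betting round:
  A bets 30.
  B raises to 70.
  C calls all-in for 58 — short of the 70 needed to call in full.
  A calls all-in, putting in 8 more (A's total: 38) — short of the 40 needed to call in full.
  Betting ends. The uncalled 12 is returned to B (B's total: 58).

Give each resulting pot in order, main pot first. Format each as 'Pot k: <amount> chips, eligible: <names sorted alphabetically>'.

Contributions (after 12 returned to B): A=38, B=58, C=58
Pot levels (distinct totals of non-folded players): 38, 58
Layer 1-38: 38 each from A, B, C = 38*3 = 114 chips; eligible A, B, C
Layer 39-58: 20 each from B, C = 20*2 = 40 chips; eligible B, C

Pot 1: 114 chips, eligible: A, B, C
Pot 2: 40 chips, eligible: B, C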